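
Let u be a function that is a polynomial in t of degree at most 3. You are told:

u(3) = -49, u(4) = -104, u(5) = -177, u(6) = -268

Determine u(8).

First differences: -55, -73, -91. Second differences: -18, -18.
Level-2 differences are constant, so u has degree 2.
Fitting a degree-2 polynomial gives u(t) = -9t² + 8t + 8.
Then u(8) = -504.

-504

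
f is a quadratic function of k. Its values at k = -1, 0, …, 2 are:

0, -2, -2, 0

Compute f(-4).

First differences: -2, 0, 2. Second differences: 2, 2.
Level-2 differences are constant, so f has degree 2.
Fitting a degree-2 polynomial gives f(k) = k² - k - 2.
Then f(-4) = 18.

18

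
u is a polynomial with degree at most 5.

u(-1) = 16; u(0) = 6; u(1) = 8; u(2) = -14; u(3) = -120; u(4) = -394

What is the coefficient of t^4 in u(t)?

First differences: -10, 2, -22, -106, -274. Second differences: 12, -24, -84, -168. Third differences: -36, -60, -84. Fourth differences: -24, -24.
Level-4 differences are constant, so u has degree 4.
Fitting a degree-4 polynomial gives u(t) = -t^4 - 4t³ + 7t² + 6.
The coefficient of t^4 is -1.

-1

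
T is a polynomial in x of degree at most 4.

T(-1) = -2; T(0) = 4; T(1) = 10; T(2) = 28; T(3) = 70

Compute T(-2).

-20

Write T(x) = ax^4 + bx³ + cx² + dx + e; the 5 given values yield a linear system in the 5 coefficients.
Solving, the leading coefficient vanishes, and T(x) = 2x³ + 4x + 4.
Then T(-2) = -20.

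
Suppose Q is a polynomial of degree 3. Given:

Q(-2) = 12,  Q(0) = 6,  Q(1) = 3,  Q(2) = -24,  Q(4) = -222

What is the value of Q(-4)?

Write Q(t) = at³ + bt² + ct + d; the 5 given values yield a linear system in the 4 coefficients.
Solving, Q(t) = -3t³ - 3t² + 3t + 6.
Then Q(-4) = 138.

138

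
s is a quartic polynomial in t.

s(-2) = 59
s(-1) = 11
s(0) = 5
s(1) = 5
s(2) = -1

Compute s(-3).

209

Write s(t) = at^4 + bt³ + ct² + dt + e; the 5 given values yield a linear system in the 5 coefficients.
Solving, s(t) = t^4 - 4t³ + 2t² + t + 5.
Then s(-3) = 209.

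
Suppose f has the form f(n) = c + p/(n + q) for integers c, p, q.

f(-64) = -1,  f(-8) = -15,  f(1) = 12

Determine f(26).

2

(f(n) − c)(n + q) = p for each data point; the three points give a linear system in c and q, then p follows.
Solving: c = 0, q = 4, p = 60, so f(n) = 60/(n + 4).
Then f(26) = 0 + 60/30 = 2.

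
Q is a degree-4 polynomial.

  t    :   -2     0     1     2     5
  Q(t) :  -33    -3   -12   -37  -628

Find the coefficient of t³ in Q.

1

Write Q(t) = at^4 + bt³ + ct² + dt + e; the 5 given values yield a linear system in the 5 coefficients.
Solving, Q(t) = -t^4 + t³ - 4t² - 5t - 3.
The coefficient of t³ is 1.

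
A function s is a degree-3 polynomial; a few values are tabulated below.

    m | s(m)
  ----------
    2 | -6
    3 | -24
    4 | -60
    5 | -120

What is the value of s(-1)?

Write s(m) = am³ + bm² + cm + d; the 4 given values yield a linear system in the 4 coefficients.
Solving, s(m) = -m³ + m.
Then s(-1) = 0.

0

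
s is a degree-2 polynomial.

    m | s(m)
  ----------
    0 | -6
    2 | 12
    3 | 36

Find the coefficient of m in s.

Write s(m) = am² + bm + c; the 3 given values yield a linear system in the 3 coefficients.
Solving, s(m) = 5m² - m - 6.
The coefficient of m is -1.

-1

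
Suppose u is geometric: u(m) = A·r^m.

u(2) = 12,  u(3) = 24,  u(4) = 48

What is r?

2

Consecutive ratio: 24/12 = 2, and 48/24 = 2, so r = 2.
Then A·2^2 = 12 gives A = 3, and u(m) = 3·2^m.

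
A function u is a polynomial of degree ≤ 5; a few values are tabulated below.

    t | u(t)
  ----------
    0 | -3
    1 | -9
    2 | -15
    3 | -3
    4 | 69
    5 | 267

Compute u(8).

2637

First differences: -6, -6, 12, 72, 198. Second differences: 0, 18, 60, 126. Third differences: 18, 42, 66. Fourth differences: 24, 24.
Level-4 differences are constant, so u has degree 4.
Fitting a degree-4 polynomial gives u(t) = t^4 - 3t³ + 2t² - 6t - 3.
Then u(8) = 2637.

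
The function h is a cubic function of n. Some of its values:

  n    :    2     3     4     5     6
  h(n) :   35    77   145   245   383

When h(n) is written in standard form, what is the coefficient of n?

First differences: 42, 68, 100, 138. Second differences: 26, 32, 38. Third differences: 6, 6.
Level-3 differences are constant, so h has degree 3.
Fitting a degree-3 polynomial gives h(n) = n³ + 4n² + 3n + 5.
The coefficient of n is 3.

3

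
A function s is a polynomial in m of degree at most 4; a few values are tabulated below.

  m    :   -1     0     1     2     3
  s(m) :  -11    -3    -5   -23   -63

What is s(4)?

-131

First differences: 8, -2, -18, -40. Second differences: -10, -16, -22. Third differences: -6, -6.
Level-3 differences are constant, so s has degree 3.
Fitting a degree-3 polynomial gives s(m) = -m³ - 5m² + 4m - 3.
Then s(4) = -131.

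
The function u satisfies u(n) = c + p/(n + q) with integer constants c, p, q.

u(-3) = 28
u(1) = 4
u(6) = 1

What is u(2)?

(u(n) − c)(n + q) = p for each data point; the three points give a linear system in c and q, then p follows.
Solving: c = -2, q = 4, p = 30, so u(n) = -2 + 30/(n + 4).
Then u(2) = -2 + 30/6 = 3.

3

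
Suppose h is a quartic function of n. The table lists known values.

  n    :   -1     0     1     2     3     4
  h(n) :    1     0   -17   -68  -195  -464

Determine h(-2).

-20

First differences: -1, -17, -51, -127, -269. Second differences: -16, -34, -76, -142. Third differences: -18, -42, -66. Fourth differences: -24, -24.
Level-4 differences are constant, so h has degree 4.
Fitting a degree-4 polynomial gives h(n) = -n^4 - n³ - 7n² - 8n.
Then h(-2) = -20.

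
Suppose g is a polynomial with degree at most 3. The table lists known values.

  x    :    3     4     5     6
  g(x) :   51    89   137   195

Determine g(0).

First differences: 38, 48, 58. Second differences: 10, 10.
Level-2 differences are constant, so g has degree 2.
Fitting a degree-2 polynomial gives g(x) = 5x² + 3x - 3.
Then g(0) = -3.

-3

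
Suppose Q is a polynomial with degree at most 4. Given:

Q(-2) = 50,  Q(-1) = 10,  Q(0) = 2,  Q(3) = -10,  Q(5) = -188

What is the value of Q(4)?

-70

Write Q(t) = at^4 + bt³ + ct² + dt + e; the 5 given values yield a linear system in the 5 coefficients.
Solving, the leading coefficient vanishes, and Q(t) = -3t³ + 7t² + 2t + 2.
Then Q(4) = -70.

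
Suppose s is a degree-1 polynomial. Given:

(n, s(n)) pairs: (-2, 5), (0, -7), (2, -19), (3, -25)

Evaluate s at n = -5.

23

Write s(n) = an + b; the 4 given values yield a linear system in the 2 coefficients.
Solving, s(n) = -6n - 7.
Then s(-5) = 23.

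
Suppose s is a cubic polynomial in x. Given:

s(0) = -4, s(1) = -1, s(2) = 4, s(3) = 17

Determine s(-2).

-28

Write s(x) = ax³ + bx² + cx + d; the 4 given values yield a linear system in the 4 coefficients.
Solving, s(x) = x³ - 2x² + 4x - 4.
Then s(-2) = -28.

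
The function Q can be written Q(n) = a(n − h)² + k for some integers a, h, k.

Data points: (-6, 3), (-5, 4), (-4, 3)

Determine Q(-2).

First differences 1, -1; second difference -2 = 2a, so a = -1.
Expanding, the n-coefficient is −2ah = 2h; matching it to the data gives h = -5, and then k = 4.
So Q(n) = -1(n + 5)² + 4.
Q(-2) = -1·3² + 4 = -5.

-5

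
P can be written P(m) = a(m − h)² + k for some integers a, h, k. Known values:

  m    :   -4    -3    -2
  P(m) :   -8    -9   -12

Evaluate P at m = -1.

First differences -1, -3; second difference -2 = 2a, so a = -1.
Expanding, the m-coefficient is −2ah = 2h; matching it to the data gives h = -4, and then k = -8.
So P(m) = -1(m + 4)² − 8.
P(-1) = -1·3² − 8 = -17.

-17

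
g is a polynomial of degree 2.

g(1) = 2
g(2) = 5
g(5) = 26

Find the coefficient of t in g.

0

Write g(t) = at² + bt + c; the 3 given values yield a linear system in the 3 coefficients.
Solving, g(t) = t² + 1.
The coefficient of t is 0.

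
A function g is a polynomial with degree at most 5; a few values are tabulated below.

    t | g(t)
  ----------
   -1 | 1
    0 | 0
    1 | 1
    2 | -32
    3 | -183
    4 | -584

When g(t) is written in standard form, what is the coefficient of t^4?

Write g(t) = at^5 + bt^4 + ct³ + dt² + et + p; the 6 given values yield a linear system in the 6 coefficients.
Solving, the leading coefficient vanishes, and g(t) = -2t^4 - 2t³ + 3t² + 2t.
The coefficient of t^4 is -2.

-2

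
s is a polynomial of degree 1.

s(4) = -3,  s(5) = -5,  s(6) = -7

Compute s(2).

First differences: -2, -2.
Level-1 differences are constant, so s has degree 1.
Fitting a degree-1 polynomial gives s(n) = -2n + 5.
Then s(2) = 1.

1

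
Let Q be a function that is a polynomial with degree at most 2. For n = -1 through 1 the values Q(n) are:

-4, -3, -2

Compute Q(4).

First differences: 1, 1.
Level-1 differences are constant, so Q has degree 1.
Fitting a degree-1 polynomial gives Q(n) = n - 3.
Then Q(4) = 1.

1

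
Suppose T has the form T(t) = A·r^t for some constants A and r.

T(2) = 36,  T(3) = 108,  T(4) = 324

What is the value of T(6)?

Consecutive ratio: 108/36 = 3, and 324/108 = 3, so r = 3.
Then A·3^2 = 36 gives A = 4, and T(t) = 4·3^t.
T(6) = 4·3^6 = 2916.

2916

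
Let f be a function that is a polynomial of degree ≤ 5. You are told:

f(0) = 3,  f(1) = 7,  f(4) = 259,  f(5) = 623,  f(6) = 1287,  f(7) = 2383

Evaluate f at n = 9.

Write f(n) = an^5 + bn^4 + cn³ + dn² + en + p; the 6 given values yield a linear system in the 6 coefficients.
Solving, the leading coefficient vanishes, and f(n) = n^4 - n² + 4n + 3.
Then f(9) = 6519.

6519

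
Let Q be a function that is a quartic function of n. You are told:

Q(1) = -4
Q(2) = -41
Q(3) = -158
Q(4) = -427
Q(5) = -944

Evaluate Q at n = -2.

Write Q(n) = an^4 + bn³ + cn² + dn + e; the 5 given values yield a linear system in the 5 coefficients.
Solving, Q(n) = -n^4 - 2n³ - 3n² + n + 1.
Then Q(-2) = -13.

-13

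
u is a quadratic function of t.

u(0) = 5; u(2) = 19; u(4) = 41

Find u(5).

Write u(t) = at² + bt + c; the 3 given values yield a linear system in the 3 coefficients.
Solving, u(t) = t² + 5t + 5.
Then u(5) = 55.

55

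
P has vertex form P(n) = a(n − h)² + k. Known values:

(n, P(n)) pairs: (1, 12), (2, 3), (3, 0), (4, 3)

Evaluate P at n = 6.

27

First differences -9, -3, 3; second difference 6 = 2a, so a = 3.
Expanding, the n-coefficient is −2ah = -6h; matching it to the data gives h = 3, and then k = 0.
So P(n) = 3(n − 3)² + 0.
P(6) = 3·3² + 0 = 27.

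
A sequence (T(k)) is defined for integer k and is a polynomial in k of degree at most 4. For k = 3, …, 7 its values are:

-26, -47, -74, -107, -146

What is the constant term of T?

1

First differences: -21, -27, -33, -39. Second differences: -6, -6, -6.
Level-2 differences are constant, so T has degree 2.
Fitting a degree-2 polynomial gives T(k) = -3k² + 1.
The constant term is T(0) = 1.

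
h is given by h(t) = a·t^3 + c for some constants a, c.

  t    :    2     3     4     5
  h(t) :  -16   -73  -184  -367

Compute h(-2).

From h(2) = -16 and h(3) = -73: 8a + c = -16 and 27a + c = -73.
Subtracting: 19a = -57, so a = -3; then c = -16 − (-3)·8 = 8.
So h(t) = -3t³ + 8, and h(-2) = 32.

32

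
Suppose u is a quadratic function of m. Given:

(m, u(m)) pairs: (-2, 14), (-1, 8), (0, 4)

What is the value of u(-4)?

32

Write u(m) = am² + bm + c; the 3 given values yield a linear system in the 3 coefficients.
Solving, u(m) = m² - 3m + 4.
Then u(-4) = 32.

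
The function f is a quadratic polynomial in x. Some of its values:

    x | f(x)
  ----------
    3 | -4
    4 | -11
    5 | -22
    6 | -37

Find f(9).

-106

First differences: -7, -11, -15. Second differences: -4, -4.
Level-2 differences are constant, so f has degree 2.
Fitting a degree-2 polynomial gives f(x) = -2x² + 7x - 7.
Then f(9) = -106.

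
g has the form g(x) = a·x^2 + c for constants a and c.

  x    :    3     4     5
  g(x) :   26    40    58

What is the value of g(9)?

From g(3) = 26 and g(4) = 40: 9a + c = 26 and 16a + c = 40.
Subtracting: 7a = 14, so a = 2; then c = 26 − 2·9 = 8.
So g(x) = 2x² + 8, and g(9) = 170.

170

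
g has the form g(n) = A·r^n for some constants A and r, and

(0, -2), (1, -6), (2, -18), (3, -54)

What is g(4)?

-162

Consecutive ratio: -6/(-2) = 3, and -18/(-6) = 3, so r = 3.
Then A·3^0 = -2 gives A = -2, and g(n) = -2·3^n.
g(4) = -2·3^4 = -162.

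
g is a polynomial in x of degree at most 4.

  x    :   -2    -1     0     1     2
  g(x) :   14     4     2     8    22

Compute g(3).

44

First differences: -10, -2, 6, 14. Second differences: 8, 8, 8.
Level-2 differences are constant, so g has degree 2.
Fitting a degree-2 polynomial gives g(x) = 4x² + 2x + 2.
Then g(3) = 44.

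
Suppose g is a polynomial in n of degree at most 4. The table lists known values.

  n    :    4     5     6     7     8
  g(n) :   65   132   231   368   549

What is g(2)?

3

First differences: 67, 99, 137, 181. Second differences: 32, 38, 44. Third differences: 6, 6.
Level-3 differences are constant, so g has degree 3.
Fitting a degree-3 polynomial gives g(n) = n³ + n² - 3n - 3.
Then g(2) = 3.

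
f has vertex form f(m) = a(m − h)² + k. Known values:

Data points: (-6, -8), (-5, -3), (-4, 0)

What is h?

First differences 5, 3; second difference -2 = 2a, so a = -1.
Expanding, the m-coefficient is −2ah = 2h; matching it to the data gives h = -3, and then k = 1.
So f(m) = -1(m + 3)² + 1.
Hence h = -3.

-3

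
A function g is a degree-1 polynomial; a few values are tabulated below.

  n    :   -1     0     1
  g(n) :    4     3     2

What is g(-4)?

First differences: -1, -1.
Level-1 differences are constant, so g has degree 1.
Fitting a degree-1 polynomial gives g(n) = -n + 3.
Then g(-4) = 7.

7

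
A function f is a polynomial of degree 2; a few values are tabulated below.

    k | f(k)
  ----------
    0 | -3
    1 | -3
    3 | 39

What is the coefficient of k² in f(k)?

7

Write f(k) = ak² + bk + c; the 3 given values yield a linear system in the 3 coefficients.
Solving, f(k) = 7k² - 7k - 3.
The coefficient of k² is 7.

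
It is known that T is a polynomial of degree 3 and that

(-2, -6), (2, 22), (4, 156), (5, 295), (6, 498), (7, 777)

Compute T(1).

Write T(x) = ax³ + bx² + cx + d; the 6 given values yield a linear system in the 4 coefficients.
Solving, T(x) = 2x³ + 2x² - x.
Then T(1) = 3.

3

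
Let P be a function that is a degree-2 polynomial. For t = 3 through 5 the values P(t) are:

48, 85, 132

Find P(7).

Write P(t) = at² + bt + c; the 3 given values yield a linear system in the 3 coefficients.
Solving, P(t) = 5t² + 2t - 3.
Then P(7) = 256.

256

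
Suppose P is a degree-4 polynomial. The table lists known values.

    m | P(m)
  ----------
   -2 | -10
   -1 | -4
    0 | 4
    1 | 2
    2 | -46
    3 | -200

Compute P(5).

-1186

Write P(m) = am^4 + bm³ + cm² + dm + e; the 6 given values yield a linear system in the 5 coefficients.
Solving, P(m) = -m^4 - 4m³ - 4m² + 7m + 4.
Then P(5) = -1186.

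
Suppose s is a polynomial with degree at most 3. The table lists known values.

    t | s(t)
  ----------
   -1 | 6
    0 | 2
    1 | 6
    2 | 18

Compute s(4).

66

First differences: -4, 4, 12. Second differences: 8, 8.
Level-2 differences are constant, so s has degree 2.
Fitting a degree-2 polynomial gives s(t) = 4t² + 2.
Then s(4) = 66.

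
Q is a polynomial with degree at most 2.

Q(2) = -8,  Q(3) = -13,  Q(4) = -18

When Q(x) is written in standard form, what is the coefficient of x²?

0

First differences: -5, -5.
Level-1 differences are constant, so Q has degree 1.
Fitting a degree-1 polynomial gives Q(x) = -5x + 2.
The coefficient of x² is 0.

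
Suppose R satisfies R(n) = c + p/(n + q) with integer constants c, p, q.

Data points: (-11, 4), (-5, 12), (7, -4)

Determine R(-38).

1

(R(n) − c)(n + q) = p for each data point; the three points give a linear system in c and q, then p follows.
Solving: c = 0, q = 2, p = -36, so R(n) = -36/(n + 2).
Then R(-38) = 0 − 36/(-36) = 1.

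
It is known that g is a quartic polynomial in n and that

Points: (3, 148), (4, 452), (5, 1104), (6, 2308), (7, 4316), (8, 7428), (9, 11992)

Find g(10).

First differences: 304, 652, 1204, 2008, 3112, 4564. Second differences: 348, 552, 804, 1104, 1452. Third differences: 204, 252, 300, 348. Fourth differences: 48, 48, 48.
Level-4 differences are constant, so g has degree 4.
Fitting a degree-4 polynomial gives g(n) = 2n^4 - 2n³ + 4n² + 4.
Then g(10) = 18404.

18404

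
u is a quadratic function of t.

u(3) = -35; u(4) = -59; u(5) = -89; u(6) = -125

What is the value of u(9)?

First differences: -24, -30, -36. Second differences: -6, -6.
Level-2 differences are constant, so u has degree 2.
Fitting a degree-2 polynomial gives u(t) = -3t² - 3t + 1.
Then u(9) = -269.

-269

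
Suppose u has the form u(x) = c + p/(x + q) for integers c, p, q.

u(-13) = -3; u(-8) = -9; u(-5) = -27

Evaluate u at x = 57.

4

(u(x) − c)(x + q) = p for each data point; the three points give a linear system in c and q, then p follows.
Solving: c = 3, q = 3, p = 60, so u(x) = 3 + 60/(x + 3).
Then u(57) = 3 + 60/60 = 4.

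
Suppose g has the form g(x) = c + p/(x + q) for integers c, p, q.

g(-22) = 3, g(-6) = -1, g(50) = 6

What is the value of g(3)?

(g(x) − c)(x + q) = p for each data point; the three points give a linear system in c and q, then p follows.
Solving: c = 5, q = -2, p = 48, so g(x) = 5 + 48/(x − 2).
Then g(3) = 5 + 48/1 = 53.

53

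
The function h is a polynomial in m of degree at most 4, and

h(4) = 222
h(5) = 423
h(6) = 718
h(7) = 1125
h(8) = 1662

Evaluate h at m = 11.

4233

Write h(m) = am^4 + bm³ + cm² + dm + e; the 5 given values yield a linear system in the 5 coefficients.
Solving, the leading coefficient vanishes, and h(m) = 3m³ + 2m² - 2.
Then h(11) = 4233.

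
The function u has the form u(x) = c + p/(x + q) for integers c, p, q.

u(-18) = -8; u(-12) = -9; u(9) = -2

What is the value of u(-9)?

(u(x) − c)(x + q) = p for each data point; the three points give a linear system in c and q, then p follows.
Solving: c = -6, q = 0, p = 36, so u(x) = -6 + 36/(x + 0).
Then u(-9) = -6 + 36/(-9) = -10.

-10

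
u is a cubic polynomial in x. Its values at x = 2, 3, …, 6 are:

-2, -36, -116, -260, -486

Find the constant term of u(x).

First differences: -34, -80, -144, -226. Second differences: -46, -64, -82. Third differences: -18, -18.
Level-3 differences are constant, so u has degree 3.
Fitting a degree-3 polynomial gives u(x) = -3x³ + 4x² + 3x.
The constant term is u(0) = 0.

0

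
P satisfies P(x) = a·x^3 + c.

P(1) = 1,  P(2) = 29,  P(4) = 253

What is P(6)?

From P(1) = 1 and P(2) = 29: 1a + c = 1 and 8a + c = 29.
Subtracting: 7a = 28, so a = 4; then c = 1 − 4·1 = -3.
So P(x) = 4x³ − 3, and P(6) = 861.

861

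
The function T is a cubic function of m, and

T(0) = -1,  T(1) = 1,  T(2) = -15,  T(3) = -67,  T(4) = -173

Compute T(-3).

Write T(m) = am³ + bm² + cm + d; the 5 given values yield a linear system in the 4 coefficients.
Solving, T(m) = -3m³ + 5m - 1.
Then T(-3) = 65.

65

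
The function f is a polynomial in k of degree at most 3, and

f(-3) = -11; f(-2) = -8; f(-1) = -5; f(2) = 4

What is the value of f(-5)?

-17

Write f(k) = ak³ + bk² + ck + d; the 4 given values yield a linear system in the 4 coefficients.
Solving, the top 2 coefficients vanish, and f(k) = 3k - 2.
Then f(-5) = -17.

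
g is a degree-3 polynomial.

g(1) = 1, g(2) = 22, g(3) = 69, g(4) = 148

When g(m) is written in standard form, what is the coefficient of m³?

1

Write g(m) = am³ + bm² + cm + d; the 4 given values yield a linear system in the 4 coefficients.
Solving, g(m) = m³ + 7m² - 7m.
The coefficient of m³ is 1.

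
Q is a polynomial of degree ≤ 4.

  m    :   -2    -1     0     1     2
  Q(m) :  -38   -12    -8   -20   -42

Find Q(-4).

-180

Write Q(m) = am^4 + bm³ + cm² + dm + e; the 5 given values yield a linear system in the 5 coefficients.
Solving, the leading coefficient vanishes, and Q(m) = m³ - 8m² - 5m - 8.
Then Q(-4) = -180.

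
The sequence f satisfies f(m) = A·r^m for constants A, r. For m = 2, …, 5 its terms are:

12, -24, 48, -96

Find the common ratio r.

-2

Consecutive ratio: -24/12 = -2, and 48/(-24) = -2, so r = -2.
Then A·(-2)^2 = 12 gives A = 3, and f(m) = 3·(-2)^m.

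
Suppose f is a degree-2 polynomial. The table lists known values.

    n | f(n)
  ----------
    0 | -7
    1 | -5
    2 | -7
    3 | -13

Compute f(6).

First differences: 2, -2, -6. Second differences: -4, -4.
Level-2 differences are constant, so f has degree 2.
Fitting a degree-2 polynomial gives f(n) = -2n² + 4n - 7.
Then f(6) = -55.

-55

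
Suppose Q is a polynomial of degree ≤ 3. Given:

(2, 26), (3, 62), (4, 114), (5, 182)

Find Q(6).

First differences: 36, 52, 68. Second differences: 16, 16.
Level-2 differences are constant, so Q has degree 2.
Fitting a degree-2 polynomial gives Q(n) = 8n² - 4n + 2.
Then Q(6) = 266.

266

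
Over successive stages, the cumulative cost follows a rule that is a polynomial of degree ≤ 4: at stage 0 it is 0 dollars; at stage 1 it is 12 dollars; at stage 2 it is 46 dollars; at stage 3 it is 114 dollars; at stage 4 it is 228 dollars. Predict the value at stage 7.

966

Write the value at n as Q(n).
First differences: 12, 34, 68, 114. Second differences: 22, 34, 46. Third differences: 12, 12.
Level-3 differences are constant, so Q has degree 3.
Fitting a degree-3 polynomial gives Q(n) = 2n³ + 5n² + 5n.
Then Q(7) = 966.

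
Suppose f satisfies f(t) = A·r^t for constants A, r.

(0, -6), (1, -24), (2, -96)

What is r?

4

Consecutive ratio: -24/(-6) = 4, and -96/(-24) = 4, so r = 4.
Then A·4^0 = -6 gives A = -6, and f(t) = -6·4^t.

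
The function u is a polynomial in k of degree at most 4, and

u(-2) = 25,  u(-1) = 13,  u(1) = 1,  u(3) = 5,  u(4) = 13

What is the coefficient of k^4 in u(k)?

0

Write u(k) = ak^4 + bk³ + ck² + dk + e; the 5 given values yield a linear system in the 5 coefficients.
Solving, the top 2 coefficients vanish, and u(k) = 2k² - 6k + 5.
The coefficient of k^4 is 0.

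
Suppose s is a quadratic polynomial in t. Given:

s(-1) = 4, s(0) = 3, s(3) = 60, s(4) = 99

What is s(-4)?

Write s(t) = at² + bt + c; the 4 given values yield a linear system in the 3 coefficients.
Solving, s(t) = 5t² + 4t + 3.
Then s(-4) = 67.

67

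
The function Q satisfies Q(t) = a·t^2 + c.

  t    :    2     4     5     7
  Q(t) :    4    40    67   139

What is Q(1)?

-5

From Q(2) = 4 and Q(4) = 40: 4a + c = 4 and 16a + c = 40.
Subtracting: 12a = 36, so a = 3; then c = 4 − 3·4 = -8.
So Q(t) = 3t² − 8, and Q(1) = -5.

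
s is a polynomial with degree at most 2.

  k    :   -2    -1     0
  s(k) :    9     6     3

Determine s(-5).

First differences: -3, -3.
Level-1 differences are constant, so s has degree 1.
Fitting a degree-1 polynomial gives s(k) = -3k + 3.
Then s(-5) = 18.

18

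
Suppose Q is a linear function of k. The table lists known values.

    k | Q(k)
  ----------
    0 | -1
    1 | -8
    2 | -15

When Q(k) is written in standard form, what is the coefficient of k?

-7

Write Q(k) = ak + b; the 3 given values yield a linear system in the 2 coefficients.
Solving, Q(k) = -7k - 1.
The coefficient of k is -7.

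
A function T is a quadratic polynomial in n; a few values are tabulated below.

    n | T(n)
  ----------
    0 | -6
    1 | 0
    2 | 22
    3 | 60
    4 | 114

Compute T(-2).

First differences: 6, 22, 38, 54. Second differences: 16, 16, 16.
Level-2 differences are constant, so T has degree 2.
Fitting a degree-2 polynomial gives T(n) = 8n² - 2n - 6.
Then T(-2) = 30.

30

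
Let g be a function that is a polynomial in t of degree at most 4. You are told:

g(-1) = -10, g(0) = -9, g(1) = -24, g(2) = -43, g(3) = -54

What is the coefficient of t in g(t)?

First differences: 1, -15, -19, -11. Second differences: -16, -4, 8. Third differences: 12, 12.
Level-3 differences are constant, so g has degree 3.
Fitting a degree-3 polynomial gives g(t) = 2t³ - 8t² - 9t - 9.
The coefficient of t is -9.

-9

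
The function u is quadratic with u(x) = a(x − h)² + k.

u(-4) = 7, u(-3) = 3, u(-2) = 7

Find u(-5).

19

First differences -4, 4; second difference 8 = 2a, so a = 4.
Expanding, the x-coefficient is −2ah = -8h; matching it to the data gives h = -3, and then k = 3.
So u(x) = 4(x + 3)² + 3.
u(-5) = 4·(-2)² + 3 = 19.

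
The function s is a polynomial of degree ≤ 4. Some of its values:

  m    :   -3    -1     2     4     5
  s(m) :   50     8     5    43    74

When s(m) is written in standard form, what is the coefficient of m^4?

Write s(m) = am^4 + bm³ + cm² + dm + e; the 5 given values yield a linear system in the 5 coefficients.
Solving, the top 2 coefficients vanish, and s(m) = 4m² - 5m - 1.
The coefficient of m^4 is 0.

0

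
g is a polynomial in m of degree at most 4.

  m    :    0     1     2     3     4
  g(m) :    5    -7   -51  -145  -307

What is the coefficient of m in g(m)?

First differences: -12, -44, -94, -162. Second differences: -32, -50, -68. Third differences: -18, -18.
Level-3 differences are constant, so g has degree 3.
Fitting a degree-3 polynomial gives g(m) = -3m³ - 7m² - 2m + 5.
The coefficient of m is -2.

-2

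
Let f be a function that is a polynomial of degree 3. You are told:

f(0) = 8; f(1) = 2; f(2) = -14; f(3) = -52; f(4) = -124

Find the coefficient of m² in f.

First differences: -6, -16, -38, -72. Second differences: -10, -22, -34. Third differences: -12, -12.
Level-3 differences are constant, so f has degree 3.
Fitting a degree-3 polynomial gives f(m) = -2m³ + m² - 5m + 8.
The coefficient of m² is 1.

1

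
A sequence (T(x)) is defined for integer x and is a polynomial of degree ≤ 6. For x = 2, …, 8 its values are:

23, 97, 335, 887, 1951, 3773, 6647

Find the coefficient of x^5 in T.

Write T(x) = ax^6 + bx^5 + cx^4 + dx³ + ex² + px + q; the 7 given values yield a linear system in the 7 coefficients.
Solving, the top 2 coefficients vanish, and T(x) = 2x^4 - 3x³ - x² + 6x + 7.
The coefficient of x^5 is 0.

0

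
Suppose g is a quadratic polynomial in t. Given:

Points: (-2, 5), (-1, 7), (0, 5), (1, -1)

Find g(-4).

-11

First differences: 2, -2, -6. Second differences: -4, -4.
Level-2 differences are constant, so g has degree 2.
Fitting a degree-2 polynomial gives g(t) = -2t² - 4t + 5.
Then g(-4) = -11.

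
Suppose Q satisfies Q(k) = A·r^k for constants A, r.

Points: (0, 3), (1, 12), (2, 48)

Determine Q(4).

768

Consecutive ratio: 12/3 = 4, and 48/12 = 4, so r = 4.
Then A·4^0 = 3 gives A = 3, and Q(k) = 3·4^k.
Q(4) = 3·4^4 = 768.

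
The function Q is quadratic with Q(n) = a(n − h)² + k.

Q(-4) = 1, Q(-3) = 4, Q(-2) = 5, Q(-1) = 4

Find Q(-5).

First differences 3, 1, -1; second difference -2 = 2a, so a = -1.
Expanding, the n-coefficient is −2ah = 2h; matching it to the data gives h = -2, and then k = 5.
So Q(n) = -1(n + 2)² + 5.
Q(-5) = -1·(-3)² + 5 = -4.

-4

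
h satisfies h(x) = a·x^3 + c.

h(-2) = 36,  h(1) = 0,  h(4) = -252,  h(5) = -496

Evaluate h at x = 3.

-104

From h(-2) = 36 and h(1) = 0: -8a + c = 36 and 1a + c = 0.
Subtracting: 9a = -36, so a = -4; then c = 36 − (-4)·(-8) = 4.
So h(x) = -4x³ + 4, and h(3) = -104.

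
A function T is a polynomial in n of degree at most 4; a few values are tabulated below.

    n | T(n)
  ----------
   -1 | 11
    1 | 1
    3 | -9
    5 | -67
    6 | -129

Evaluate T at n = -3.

Write T(n) = an^4 + bn³ + cn² + dn + e; the 5 given values yield a linear system in the 5 coefficients.
Solving, the leading coefficient vanishes, and T(n) = -n³ + 3n² - 4n + 3.
Then T(-3) = 69.

69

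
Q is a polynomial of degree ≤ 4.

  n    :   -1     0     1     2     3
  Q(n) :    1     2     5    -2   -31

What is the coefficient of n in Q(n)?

4

First differences: 1, 3, -7, -29. Second differences: 2, -10, -22. Third differences: -12, -12.
Level-3 differences are constant, so Q has degree 3.
Fitting a degree-3 polynomial gives Q(n) = -2n³ + n² + 4n + 2.
The coefficient of n is 4.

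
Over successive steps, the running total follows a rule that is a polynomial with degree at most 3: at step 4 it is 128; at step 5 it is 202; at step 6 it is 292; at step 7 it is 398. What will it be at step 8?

Write the value at k as s(k).
First differences: 74, 90, 106. Second differences: 16, 16.
Level-2 differences are constant, so s has degree 2.
Fitting a degree-2 polynomial gives s(k) = 8k² + 2k - 8.
Then s(8) = 520.

520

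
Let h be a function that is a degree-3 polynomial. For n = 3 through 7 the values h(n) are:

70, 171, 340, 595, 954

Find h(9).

First differences: 101, 169, 255, 359. Second differences: 68, 86, 104. Third differences: 18, 18.
Level-3 differences are constant, so h has degree 3.
Fitting a degree-3 polynomial gives h(n) = 3n³ - 2n² + 4n - 5.
Then h(9) = 2056.

2056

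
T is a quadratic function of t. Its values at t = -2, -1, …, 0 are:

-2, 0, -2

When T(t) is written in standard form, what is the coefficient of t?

-4

Write T(t) = at² + bt + c; the 3 given values yield a linear system in the 3 coefficients.
Solving, T(t) = -2t² - 4t - 2.
The coefficient of t is -4.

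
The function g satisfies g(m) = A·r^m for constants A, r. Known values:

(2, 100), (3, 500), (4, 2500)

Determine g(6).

Consecutive ratio: 500/100 = 5, and 2500/500 = 5, so r = 5.
Then A·5^2 = 100 gives A = 4, and g(m) = 4·5^m.
g(6) = 4·5^6 = 62500.

62500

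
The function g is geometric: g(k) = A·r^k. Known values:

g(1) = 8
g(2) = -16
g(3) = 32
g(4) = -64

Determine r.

Consecutive ratio: -16/8 = -2, and 32/(-16) = -2, so r = -2.
Then A·(-2)^1 = 8 gives A = -4, and g(k) = -4·(-2)^k.

-2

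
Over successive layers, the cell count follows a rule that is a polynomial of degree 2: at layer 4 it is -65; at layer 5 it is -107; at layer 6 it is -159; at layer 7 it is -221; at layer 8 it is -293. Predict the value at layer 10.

Write the value at x as f(x).
First differences: -42, -52, -62, -72. Second differences: -10, -10, -10.
Level-2 differences are constant, so f has degree 2.
Fitting a degree-2 polynomial gives f(x) = -5x² + 3x + 3.
Then f(10) = -467.

-467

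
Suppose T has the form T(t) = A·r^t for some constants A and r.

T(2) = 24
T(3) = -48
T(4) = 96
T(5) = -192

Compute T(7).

Consecutive ratio: -48/24 = -2, and 96/(-48) = -2, so r = -2.
Then A·(-2)^2 = 24 gives A = 6, and T(t) = 6·(-2)^t.
T(7) = 6·(-2)^7 = -768.

-768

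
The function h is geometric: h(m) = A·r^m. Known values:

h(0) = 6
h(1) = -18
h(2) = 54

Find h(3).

Consecutive ratio: -18/6 = -3, and 54/(-18) = -3, so r = -3.
Then A·(-3)^0 = 6 gives A = 6, and h(m) = 6·(-3)^m.
h(3) = 6·(-3)^3 = -162.

-162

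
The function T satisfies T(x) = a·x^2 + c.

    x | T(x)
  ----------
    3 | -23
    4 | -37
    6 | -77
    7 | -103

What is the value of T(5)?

From T(3) = -23 and T(4) = -37: 9a + c = -23 and 16a + c = -37.
Subtracting: 7a = -14, so a = -2; then c = -23 − (-2)·9 = -5.
So T(x) = -2x² − 5, and T(5) = -55.

-55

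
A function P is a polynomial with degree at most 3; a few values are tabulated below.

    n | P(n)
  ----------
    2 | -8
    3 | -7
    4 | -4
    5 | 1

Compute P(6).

First differences: 1, 3, 5. Second differences: 2, 2.
Level-2 differences are constant, so P has degree 2.
Fitting a degree-2 polynomial gives P(n) = n² - 4n - 4.
Then P(6) = 8.

8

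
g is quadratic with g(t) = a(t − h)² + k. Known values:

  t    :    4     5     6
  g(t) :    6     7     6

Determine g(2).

-2

First differences 1, -1; second difference -2 = 2a, so a = -1.
Expanding, the t-coefficient is −2ah = 2h; matching it to the data gives h = 5, and then k = 7.
So g(t) = -1(t − 5)² + 7.
g(2) = -1·(-3)² + 7 = -2.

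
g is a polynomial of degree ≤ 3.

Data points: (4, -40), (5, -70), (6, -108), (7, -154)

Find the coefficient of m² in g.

First differences: -30, -38, -46. Second differences: -8, -8.
Level-2 differences are constant, so g has degree 2.
Fitting a degree-2 polynomial gives g(m) = -4m² + 6m.
The coefficient of m² is -4.

-4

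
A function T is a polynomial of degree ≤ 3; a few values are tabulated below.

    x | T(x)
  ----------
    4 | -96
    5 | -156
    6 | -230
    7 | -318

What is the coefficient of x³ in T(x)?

First differences: -60, -74, -88. Second differences: -14, -14.
Level-2 differences are constant, so T has degree 2.
Fitting a degree-2 polynomial gives T(x) = -7x² + 3x + 4.
The coefficient of x³ is 0.

0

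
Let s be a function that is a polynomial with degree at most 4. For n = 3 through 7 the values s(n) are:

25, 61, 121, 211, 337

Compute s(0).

1

First differences: 36, 60, 90, 126. Second differences: 24, 30, 36. Third differences: 6, 6.
Level-3 differences are constant, so s has degree 3.
Fitting a degree-3 polynomial gives s(n) = n³ - n + 1.
Then s(0) = 1.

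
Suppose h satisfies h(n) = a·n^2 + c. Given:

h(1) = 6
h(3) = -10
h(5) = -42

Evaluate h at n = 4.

From h(1) = 6 and h(3) = -10: 1a + c = 6 and 9a + c = -10.
Subtracting: 8a = -16, so a = -2; then c = 6 − (-2)·1 = 8.
So h(n) = -2n² + 8, and h(4) = -24.

-24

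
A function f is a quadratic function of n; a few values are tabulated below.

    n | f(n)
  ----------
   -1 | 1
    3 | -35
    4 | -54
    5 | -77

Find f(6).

-104

Write f(n) = an² + bn + c; the 4 given values yield a linear system in the 3 coefficients.
Solving, f(n) = -2n² - 5n - 2.
Then f(6) = -104.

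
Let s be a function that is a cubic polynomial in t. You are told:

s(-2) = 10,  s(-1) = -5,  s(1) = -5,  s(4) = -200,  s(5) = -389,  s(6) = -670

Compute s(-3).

Write s(t) = at³ + bt² + ct + d; the 6 given values yield a linear system in the 4 coefficients.
Solving, s(t) = -3t³ - t² + 3t - 4.
Then s(-3) = 59.

59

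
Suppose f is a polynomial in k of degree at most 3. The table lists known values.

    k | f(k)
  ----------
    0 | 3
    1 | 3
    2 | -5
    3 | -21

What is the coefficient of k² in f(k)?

-4

Write f(k) = ak³ + bk² + ck + d; the 4 given values yield a linear system in the 4 coefficients.
Solving, the leading coefficient vanishes, and f(k) = -4k² + 4k + 3.
The coefficient of k² is -4.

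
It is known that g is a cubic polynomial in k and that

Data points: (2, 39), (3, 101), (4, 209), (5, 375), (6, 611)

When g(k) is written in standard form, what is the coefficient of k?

-1

First differences: 62, 108, 166, 236. Second differences: 46, 58, 70. Third differences: 12, 12.
Level-3 differences are constant, so g has degree 3.
Fitting a degree-3 polynomial gives g(k) = 2k³ + 5k² - k + 5.
The coefficient of k is -1.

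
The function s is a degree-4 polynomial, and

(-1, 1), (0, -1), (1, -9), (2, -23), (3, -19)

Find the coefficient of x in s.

Write s(x) = ax^4 + bx³ + cx² + dx + e; the 5 given values yield a linear system in the 5 coefficients.
Solving, s(x) = x^4 - 2x³ - 4x² - 3x - 1.
The coefficient of x is -3.

-3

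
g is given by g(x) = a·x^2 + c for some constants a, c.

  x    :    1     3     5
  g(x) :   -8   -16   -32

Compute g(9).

From g(1) = -8 and g(3) = -16: 1a + c = -8 and 9a + c = -16.
Subtracting: 8a = -8, so a = -1; then c = -8 − (-1)·1 = -7.
So g(x) = -1x² − 7, and g(9) = -88.

-88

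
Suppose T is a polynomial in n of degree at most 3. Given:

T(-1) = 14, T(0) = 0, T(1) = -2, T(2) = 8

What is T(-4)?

Write T(n) = an³ + bn² + cn + d; the 4 given values yield a linear system in the 4 coefficients.
Solving, the leading coefficient vanishes, and T(n) = 6n² - 8n.
Then T(-4) = 128.

128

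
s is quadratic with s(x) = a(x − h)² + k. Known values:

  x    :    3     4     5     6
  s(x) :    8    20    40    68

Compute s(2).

4

First differences 12, 20, 28; second difference 8 = 2a, so a = 4.
Expanding, the x-coefficient is −2ah = -8h; matching it to the data gives h = 2, and then k = 4.
So s(x) = 4(x − 2)² + 4.
s(2) = 4·0² + 4 = 4.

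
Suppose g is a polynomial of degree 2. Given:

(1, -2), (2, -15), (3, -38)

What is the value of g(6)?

-167

Write g(m) = am² + bm + c; the 3 given values yield a linear system in the 3 coefficients.
Solving, g(m) = -5m² + 2m + 1.
Then g(6) = -167.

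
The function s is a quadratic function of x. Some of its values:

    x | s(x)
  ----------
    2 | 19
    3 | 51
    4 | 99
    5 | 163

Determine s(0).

Write s(x) = ax² + bx + c; the 4 given values yield a linear system in the 3 coefficients.
Solving, s(x) = 8x² - 8x + 3.
Then s(0) = 3.

3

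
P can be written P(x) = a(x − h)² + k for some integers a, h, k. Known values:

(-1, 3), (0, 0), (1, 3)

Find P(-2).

First differences -3, 3; second difference 6 = 2a, so a = 3.
Expanding, the x-coefficient is −2ah = -6h; matching it to the data gives h = 0, and then k = 0.
So P(x) = 3(x + 0)² + 0.
P(-2) = 3·(-2)² + 0 = 12.

12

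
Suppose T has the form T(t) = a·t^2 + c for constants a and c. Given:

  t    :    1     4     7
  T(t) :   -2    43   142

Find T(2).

From T(1) = -2 and T(4) = 43: 1a + c = -2 and 16a + c = 43.
Subtracting: 15a = 45, so a = 3; then c = -2 − 3·1 = -5.
So T(t) = 3t² − 5, and T(2) = 7.

7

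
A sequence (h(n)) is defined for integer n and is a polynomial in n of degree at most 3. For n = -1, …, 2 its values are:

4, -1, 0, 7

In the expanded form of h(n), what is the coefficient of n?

-2

Write h(n) = an³ + bn² + cn + d; the 4 given values yield a linear system in the 4 coefficients.
Solving, the leading coefficient vanishes, and h(n) = 3n² - 2n - 1.
The coefficient of n is -2.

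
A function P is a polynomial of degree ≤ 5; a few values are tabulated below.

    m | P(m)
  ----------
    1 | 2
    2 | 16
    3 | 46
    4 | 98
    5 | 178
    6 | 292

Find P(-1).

First differences: 14, 30, 52, 80, 114. Second differences: 16, 22, 28, 34. Third differences: 6, 6, 6.
Level-3 differences are constant, so P has degree 3.
Fitting a degree-3 polynomial gives P(m) = m³ + 2m² + m - 2.
Then P(-1) = -2.

-2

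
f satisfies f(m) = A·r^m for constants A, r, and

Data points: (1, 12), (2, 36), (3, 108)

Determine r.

3

Consecutive ratio: 36/12 = 3, and 108/36 = 3, so r = 3.
Then A·3^1 = 12 gives A = 4, and f(m) = 4·3^m.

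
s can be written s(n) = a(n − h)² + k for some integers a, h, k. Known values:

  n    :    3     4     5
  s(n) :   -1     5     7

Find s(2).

-11

First differences 6, 2; second difference -4 = 2a, so a = -2.
Expanding, the n-coefficient is −2ah = 4h; matching it to the data gives h = 5, and then k = 7.
So s(n) = -2(n − 5)² + 7.
s(2) = -2·(-3)² + 7 = -11.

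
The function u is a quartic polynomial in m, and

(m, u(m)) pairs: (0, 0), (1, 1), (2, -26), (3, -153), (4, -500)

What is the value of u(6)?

Write u(m) = am^4 + bm³ + cm² + dm + e; the 5 given values yield a linear system in the 5 coefficients.
Solving, u(m) = -2m^4 + 3m.
Then u(6) = -2574.

-2574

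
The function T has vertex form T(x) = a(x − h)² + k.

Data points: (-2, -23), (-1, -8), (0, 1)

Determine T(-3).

First differences 15, 9; second difference -6 = 2a, so a = -3.
Expanding, the x-coefficient is −2ah = 6h; matching it to the data gives h = 1, and then k = 4.
So T(x) = -3(x − 1)² + 4.
T(-3) = -3·(-4)² + 4 = -44.

-44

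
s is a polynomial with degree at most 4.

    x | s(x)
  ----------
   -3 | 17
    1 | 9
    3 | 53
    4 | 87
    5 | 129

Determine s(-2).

3

Write s(x) = ax^4 + bx³ + cx² + dx + e; the 5 given values yield a linear system in the 5 coefficients.
Solving, the top 2 coefficients vanish, and s(x) = 4x² + 6x - 1.
Then s(-2) = 3.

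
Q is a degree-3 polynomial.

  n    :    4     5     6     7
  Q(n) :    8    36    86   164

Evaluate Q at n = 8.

276

Write Q(n) = an³ + bn² + cn + d; the 4 given values yield a linear system in the 4 coefficients.
Solving, Q(n) = n³ - 4n² + 3n - 4.
Then Q(8) = 276.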